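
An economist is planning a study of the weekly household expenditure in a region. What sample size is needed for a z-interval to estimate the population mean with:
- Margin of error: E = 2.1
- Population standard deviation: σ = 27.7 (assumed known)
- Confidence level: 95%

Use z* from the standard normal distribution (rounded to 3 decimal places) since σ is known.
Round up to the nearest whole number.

Using z* since population σ is known (z-interval formula).

For 95% confidence, z* = 1.96 (from standard normal table)

Sample size formula for z-interval: n = (z*σ/E)²

n = (1.96 × 27.7 / 2.1)²
  = (25.853333)²
  = 668.3948

Round up to the nearest whole number: n = 669

669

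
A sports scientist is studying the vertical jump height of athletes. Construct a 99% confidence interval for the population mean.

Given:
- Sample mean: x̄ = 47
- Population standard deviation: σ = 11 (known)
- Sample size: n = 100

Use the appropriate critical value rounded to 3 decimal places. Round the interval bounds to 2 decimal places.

The population standard deviation σ is known, so use a z-interval (standard normal critical value).

For 99% confidence, z* = 2.576 (from standard normal table)

Standard error: SE = σ/√n = 11/√100 = 1.100000

Margin of error: E = z* × SE = 2.576 × 1.100000 = 2.8336

Z-interval: x̄ ± E = 47 ± 2.8336 = (44.1664, 49.8336)

Rounded to 2 decimal places:

(44.17, 49.83)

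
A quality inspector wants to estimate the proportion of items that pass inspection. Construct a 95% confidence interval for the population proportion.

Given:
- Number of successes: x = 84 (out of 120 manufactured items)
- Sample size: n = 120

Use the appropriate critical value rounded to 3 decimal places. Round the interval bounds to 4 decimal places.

Sample proportion: p̂ = 84/120 = 0.700000

Check conditions for normal approximation:
  np̂ = 84 ≥ 10 ✓
  n(1-p̂) = 36 ≥ 10 ✓

The sample is large enough, so use a z-interval (normal approximation) for the proportion.

For 95% confidence, z* = 1.96 (from standard normal table)

Standard error: SE = √(p̂(1-p̂)/n) = √(0.700000×0.300000/120) = 0.04183300

Margin of error: E = z* × SE = 1.96 × 0.04183300 = 0.081993

Z-interval: p̂ ± E = 0.700000 ± 0.081993 = (0.618007, 0.781993)

Rounded to 4 decimal places:

(0.6180, 0.7820)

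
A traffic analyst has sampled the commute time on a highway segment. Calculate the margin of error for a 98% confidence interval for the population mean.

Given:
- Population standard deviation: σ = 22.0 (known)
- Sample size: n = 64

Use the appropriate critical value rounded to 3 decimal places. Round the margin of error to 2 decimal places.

The population standard deviation σ is known, so use the z-interval margin of error formula.

For 98% confidence, z* = 2.326 (from standard normal table)

Margin of error formula for z-interval: E = z* × σ/√n

E = 2.326 × 22.0/√64
  = 2.326 × 2.750000
  = 6.3965

Rounded to 2 decimal places:

6.40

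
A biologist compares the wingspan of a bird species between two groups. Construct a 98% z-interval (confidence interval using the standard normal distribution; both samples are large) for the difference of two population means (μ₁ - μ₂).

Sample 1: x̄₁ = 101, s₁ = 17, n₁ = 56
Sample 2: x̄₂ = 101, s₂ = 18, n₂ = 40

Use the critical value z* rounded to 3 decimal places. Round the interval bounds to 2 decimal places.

Both samples are large (n₁ = 56 ≥ 30, n₂ = 40 ≥ 30), so a z-interval for the difference of means applies.

Point estimate: x̄₁ - x̄₂ = 101 - 101 = 0

Standard error: SE = √(s₁²/n₁ + s₂²/n₂)
= √(17²/56 + 18²/40)
= √(5.160714 + 8.100000)
= 3.641526

For 98% confidence, z* = 2.326 (from standard normal table)
Margin of error: E = z* × SE = 2.326 × 3.641526 = 8.4702

Z-interval: (x̄₁ - x̄₂) ± E = 0 ± 8.4702 = (-8.4702, 8.4702)

Rounded to 2 decimal places:

(-8.47, 8.47)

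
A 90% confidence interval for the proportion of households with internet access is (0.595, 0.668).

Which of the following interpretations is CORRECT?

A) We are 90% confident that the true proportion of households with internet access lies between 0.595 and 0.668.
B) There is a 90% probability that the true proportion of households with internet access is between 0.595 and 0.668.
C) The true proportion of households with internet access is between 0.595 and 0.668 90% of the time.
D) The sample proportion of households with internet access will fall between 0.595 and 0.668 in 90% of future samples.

A confidence interval represents our confidence in the procedure, not a probability statement about the parameter.

Key concept: If we repeated this sampling process many times and computed a 90% CI each time, about 90% of those intervals would contain the true population parameter.

For this specific interval (0.595, 0.668):
- Midpoint (point estimate): 0.6315
- Margin of error: 0.0365

The correct interpretation is the one stating confidence that the true parameter lies in the interval — option A.

A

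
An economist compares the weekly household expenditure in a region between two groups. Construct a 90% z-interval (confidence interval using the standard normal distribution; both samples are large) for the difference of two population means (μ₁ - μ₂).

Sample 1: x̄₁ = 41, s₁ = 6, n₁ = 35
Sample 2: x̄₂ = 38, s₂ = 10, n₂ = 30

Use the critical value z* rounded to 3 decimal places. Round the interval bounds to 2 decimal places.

Both samples are large (n₁ = 35 ≥ 30, n₂ = 30 ≥ 30), so a z-interval for the difference of means applies.

Point estimate: x̄₁ - x̄₂ = 41 - 38 = 3

Standard error: SE = √(s₁²/n₁ + s₂²/n₂)
= √(6²/35 + 10²/30)
= √(1.028571 + 3.333333)
= 2.088517

For 90% confidence, z* = 1.645 (from standard normal table)
Margin of error: E = z* × SE = 1.645 × 2.088517 = 3.4356

Z-interval: (x̄₁ - x̄₂) ± E = 3 ± 3.4356 = (-0.4356, 6.4356)

Rounded to 2 decimal places:

(-0.44, 6.44)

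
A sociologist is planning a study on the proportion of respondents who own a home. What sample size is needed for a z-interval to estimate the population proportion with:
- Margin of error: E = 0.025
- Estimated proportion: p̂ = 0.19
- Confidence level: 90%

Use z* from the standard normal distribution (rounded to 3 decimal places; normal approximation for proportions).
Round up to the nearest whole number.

Using z* for proportion z-interval (normal approximation).

For 90% confidence, z* = 1.645 (from standard normal table)

Sample size formula for proportion z-interval: n = z*²p̂(1-p̂)/E²

n = 1.645² × 0.19 × 0.81 / 0.025²
  = 2.706025 × 0.1539 / 0.000625
  = 666.3316

Round up to the nearest whole number: n = 667

667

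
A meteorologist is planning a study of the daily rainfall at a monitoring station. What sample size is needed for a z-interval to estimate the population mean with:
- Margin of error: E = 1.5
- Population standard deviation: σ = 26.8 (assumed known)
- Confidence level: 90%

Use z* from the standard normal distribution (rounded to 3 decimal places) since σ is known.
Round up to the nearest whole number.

Using z* since population σ is known (z-interval formula).

For 90% confidence, z* = 1.645 (from standard normal table)

Sample size formula for z-interval: n = (z*σ/E)²

n = (1.645 × 26.8 / 1.5)²
  = (29.390667)²
  = 863.8113

Round up to the nearest whole number: n = 864

864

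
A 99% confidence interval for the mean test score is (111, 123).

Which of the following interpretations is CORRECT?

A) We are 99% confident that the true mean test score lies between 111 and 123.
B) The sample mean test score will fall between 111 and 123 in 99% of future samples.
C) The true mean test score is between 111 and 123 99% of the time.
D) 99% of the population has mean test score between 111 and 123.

A confidence interval represents our confidence in the procedure, not a probability statement about the parameter.

Key concept: If we repeated this sampling process many times and computed a 99% CI each time, about 99% of those intervals would contain the true population parameter.

For this specific interval (111, 123):
- Midpoint (point estimate): 117
- Margin of error: 6

The correct interpretation is the one stating confidence that the true parameter lies in the interval — option A.

A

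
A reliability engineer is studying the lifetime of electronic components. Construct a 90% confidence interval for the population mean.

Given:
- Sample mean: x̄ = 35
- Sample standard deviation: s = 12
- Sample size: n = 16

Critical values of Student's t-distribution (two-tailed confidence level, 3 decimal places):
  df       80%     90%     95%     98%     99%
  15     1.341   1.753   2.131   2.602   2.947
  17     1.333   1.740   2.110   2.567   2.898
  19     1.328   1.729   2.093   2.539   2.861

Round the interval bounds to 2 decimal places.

The population standard deviation σ is unknown (only the sample standard deviation s is given), so use a t-interval with df = n - 1 = 16 - 1 = 15.

For 90% confidence with df = 15, t* = 1.753 (from t-table)

Standard error: SE = s/√n = 12/√16 = 3.000000

Margin of error: E = t* × SE = 1.753 × 3.000000 = 5.2590

T-interval: x̄ ± E = 35 ± 5.2590 = (29.7410, 40.2590)

Rounded to 2 decimal places:

(29.74, 40.26)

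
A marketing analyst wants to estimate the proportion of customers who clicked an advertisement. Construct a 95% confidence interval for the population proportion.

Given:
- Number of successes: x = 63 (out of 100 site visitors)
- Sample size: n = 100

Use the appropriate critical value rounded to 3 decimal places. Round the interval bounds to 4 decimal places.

Sample proportion: p̂ = 63/100 = 0.630000

Check conditions for normal approximation:
  np̂ = 63 ≥ 10 ✓
  n(1-p̂) = 37 ≥ 10 ✓

The sample is large enough, so use a z-interval (normal approximation) for the proportion.

For 95% confidence, z* = 1.96 (from standard normal table)

Standard error: SE = √(p̂(1-p̂)/n) = √(0.630000×0.370000/100) = 0.04828043

Margin of error: E = z* × SE = 1.96 × 0.04828043 = 0.094630

Z-interval: p̂ ± E = 0.630000 ± 0.094630 = (0.535370, 0.724630)

Rounded to 4 decimal places:

(0.5354, 0.7246)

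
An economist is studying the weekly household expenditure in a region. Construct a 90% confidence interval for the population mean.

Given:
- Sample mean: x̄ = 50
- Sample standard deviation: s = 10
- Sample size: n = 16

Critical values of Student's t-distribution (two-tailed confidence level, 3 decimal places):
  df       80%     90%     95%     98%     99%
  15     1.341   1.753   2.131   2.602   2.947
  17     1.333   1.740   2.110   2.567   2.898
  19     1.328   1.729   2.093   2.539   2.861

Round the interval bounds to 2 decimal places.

The population standard deviation σ is unknown (only the sample standard deviation s is given), so use a t-interval with df = n - 1 = 16 - 1 = 15.

For 90% confidence with df = 15, t* = 1.753 (from t-table)

Standard error: SE = s/√n = 10/√16 = 2.500000

Margin of error: E = t* × SE = 1.753 × 2.500000 = 4.3825

T-interval: x̄ ± E = 50 ± 4.3825 = (45.6175, 54.3825)

Rounded to 2 decimal places:

(45.62, 54.38)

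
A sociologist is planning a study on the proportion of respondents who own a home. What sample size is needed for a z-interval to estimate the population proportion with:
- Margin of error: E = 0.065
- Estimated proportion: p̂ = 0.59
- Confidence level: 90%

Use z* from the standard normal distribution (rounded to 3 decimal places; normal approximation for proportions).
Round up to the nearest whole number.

Using z* for proportion z-interval (normal approximation).

For 90% confidence, z* = 1.645 (from standard normal table)

Sample size formula for proportion z-interval: n = z*²p̂(1-p̂)/E²

n = 1.645² × 0.59 × 0.41 / 0.065²
  = 2.706025 × 0.2419 / 0.004225
  = 154.9319

Round up to the nearest whole number: n = 155

155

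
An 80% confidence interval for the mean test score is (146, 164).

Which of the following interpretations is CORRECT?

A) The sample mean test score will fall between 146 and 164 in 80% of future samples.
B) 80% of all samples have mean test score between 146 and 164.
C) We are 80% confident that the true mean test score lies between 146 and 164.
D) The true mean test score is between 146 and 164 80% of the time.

A confidence interval represents our confidence in the procedure, not a probability statement about the parameter.

Key concept: If we repeated this sampling process many times and computed an 80% CI each time, about 80% of those intervals would contain the true population parameter.

For this specific interval (146, 164):
- Midpoint (point estimate): 155
- Margin of error: 9

The correct interpretation is the one stating confidence that the true parameter lies in the interval — option C.

C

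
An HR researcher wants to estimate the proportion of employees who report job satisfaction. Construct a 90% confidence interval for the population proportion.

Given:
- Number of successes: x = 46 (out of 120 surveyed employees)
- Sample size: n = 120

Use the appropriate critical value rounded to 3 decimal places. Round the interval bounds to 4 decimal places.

Sample proportion: p̂ = 46/120 = 0.383333

Check conditions for normal approximation:
  np̂ = 46 ≥ 10 ✓
  n(1-p̂) = 74 ≥ 10 ✓

The sample is large enough, so use a z-interval (normal approximation) for the proportion.

For 90% confidence, z* = 1.645 (from standard normal table)

Standard error: SE = √(p̂(1-p̂)/n) = √(0.383333×0.616667/120) = 0.04438364

Margin of error: E = z* × SE = 1.645 × 0.04438364 = 0.073011

Z-interval: p̂ ± E = 0.383333 ± 0.073011 = (0.310322, 0.456344)

Rounded to 4 decimal places:

(0.3103, 0.4563)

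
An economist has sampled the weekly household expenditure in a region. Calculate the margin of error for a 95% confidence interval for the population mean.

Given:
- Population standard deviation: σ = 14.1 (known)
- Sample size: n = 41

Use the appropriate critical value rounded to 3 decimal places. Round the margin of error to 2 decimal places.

The population standard deviation σ is known, so use the z-interval margin of error formula.

For 95% confidence, z* = 1.96 (from standard normal table)

Margin of error formula for z-interval: E = z* × σ/√n

E = 1.96 × 14.1/√41
  = 1.96 × 2.202050
  = 4.3160

Rounded to 2 decimal places:

4.32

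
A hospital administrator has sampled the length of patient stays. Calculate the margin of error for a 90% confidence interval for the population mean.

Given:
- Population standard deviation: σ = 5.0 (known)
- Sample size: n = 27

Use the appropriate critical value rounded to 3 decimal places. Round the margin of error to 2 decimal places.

The population standard deviation σ is known, so use the z-interval margin of error formula.

For 90% confidence, z* = 1.645 (from standard normal table)

Margin of error formula for z-interval: E = z* × σ/√n

E = 1.645 × 5.0/√27
  = 1.645 × 0.962250
  = 1.5829

Rounded to 2 decimal places:

1.58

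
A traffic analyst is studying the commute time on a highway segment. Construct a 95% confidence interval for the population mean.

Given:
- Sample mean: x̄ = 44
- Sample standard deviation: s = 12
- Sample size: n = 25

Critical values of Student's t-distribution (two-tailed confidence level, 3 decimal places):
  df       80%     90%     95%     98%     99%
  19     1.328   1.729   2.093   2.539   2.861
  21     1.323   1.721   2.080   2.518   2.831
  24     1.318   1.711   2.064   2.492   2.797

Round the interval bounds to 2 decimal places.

The population standard deviation σ is unknown (only the sample standard deviation s is given), so use a t-interval with df = n - 1 = 25 - 1 = 24.

For 95% confidence with df = 24, t* = 2.064 (from t-table)

Standard error: SE = s/√n = 12/√25 = 2.400000

Margin of error: E = t* × SE = 2.064 × 2.400000 = 4.9536

T-interval: x̄ ± E = 44 ± 4.9536 = (39.0464, 48.9536)

Rounded to 2 decimal places:

(39.05, 48.95)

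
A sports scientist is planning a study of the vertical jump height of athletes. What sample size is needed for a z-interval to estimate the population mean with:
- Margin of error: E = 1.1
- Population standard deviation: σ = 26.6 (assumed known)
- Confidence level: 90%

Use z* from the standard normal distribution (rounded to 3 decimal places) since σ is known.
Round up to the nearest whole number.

Using z* since population σ is known (z-interval formula).

For 90% confidence, z* = 1.645 (from standard normal table)

Sample size formula for z-interval: n = (z*σ/E)²

n = (1.645 × 26.6 / 1.1)²
  = (39.779091)²
  = 1582.3761

Round up to the nearest whole number: n = 1583

1583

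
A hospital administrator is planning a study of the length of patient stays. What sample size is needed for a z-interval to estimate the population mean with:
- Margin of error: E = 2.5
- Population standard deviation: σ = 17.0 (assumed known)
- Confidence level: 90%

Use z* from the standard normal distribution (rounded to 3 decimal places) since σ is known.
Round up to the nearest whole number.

Using z* since population σ is known (z-interval formula).

For 90% confidence, z* = 1.645 (from standard normal table)

Sample size formula for z-interval: n = (z*σ/E)²

n = (1.645 × 17.0 / 2.5)²
  = (11.186000)²
  = 125.1266

Round up to the nearest whole number: n = 126

126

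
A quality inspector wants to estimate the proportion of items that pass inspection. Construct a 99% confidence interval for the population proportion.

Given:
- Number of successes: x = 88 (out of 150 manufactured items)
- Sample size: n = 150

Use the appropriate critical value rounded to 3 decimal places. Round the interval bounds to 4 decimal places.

Sample proportion: p̂ = 88/150 = 0.586667

Check conditions for normal approximation:
  np̂ = 88 ≥ 10 ✓
  n(1-p̂) = 62 ≥ 10 ✓

The sample is large enough, so use a z-interval (normal approximation) for the proportion.

For 99% confidence, z* = 2.576 (from standard normal table)

Standard error: SE = √(p̂(1-p̂)/n) = √(0.586667×0.413333/150) = 0.04020687

Margin of error: E = z* × SE = 2.576 × 0.04020687 = 0.103573

Z-interval: p̂ ± E = 0.586667 ± 0.103573 = (0.483094, 0.690240)

Rounded to 4 decimal places:

(0.4831, 0.6902)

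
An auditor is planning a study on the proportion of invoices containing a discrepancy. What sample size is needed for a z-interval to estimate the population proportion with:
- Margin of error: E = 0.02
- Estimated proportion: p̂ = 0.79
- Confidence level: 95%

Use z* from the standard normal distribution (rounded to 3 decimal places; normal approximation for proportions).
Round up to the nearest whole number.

Using z* for proportion z-interval (normal approximation).

For 95% confidence, z* = 1.96 (from standard normal table)

Sample size formula for proportion z-interval: n = z*²p̂(1-p̂)/E²

n = 1.96² × 0.79 × 0.21 / 0.02²
  = 3.8416 × 0.1659 / 0.0004
  = 1593.3036

Round up to the nearest whole number: n = 1594

1594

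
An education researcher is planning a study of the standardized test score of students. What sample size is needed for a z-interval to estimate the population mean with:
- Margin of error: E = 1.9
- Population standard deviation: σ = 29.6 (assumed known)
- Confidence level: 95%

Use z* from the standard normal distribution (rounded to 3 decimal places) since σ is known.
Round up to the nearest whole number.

Using z* since population σ is known (z-interval formula).

For 95% confidence, z* = 1.96 (from standard normal table)

Sample size formula for z-interval: n = (z*σ/E)²

n = (1.96 × 29.6 / 1.9)²
  = (30.534737)²
  = 932.3702

Round up to the nearest whole number: n = 933

933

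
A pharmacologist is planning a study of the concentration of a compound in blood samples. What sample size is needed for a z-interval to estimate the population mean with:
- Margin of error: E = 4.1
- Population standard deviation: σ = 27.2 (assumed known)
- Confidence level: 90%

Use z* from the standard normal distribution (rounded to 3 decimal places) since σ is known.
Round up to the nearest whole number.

Using z* since population σ is known (z-interval formula).

For 90% confidence, z* = 1.645 (from standard normal table)

Sample size formula for z-interval: n = (z*σ/E)²

n = (1.645 × 27.2 / 4.1)²
  = (10.913171)²
  = 119.0973

Round up to the nearest whole number: n = 120

120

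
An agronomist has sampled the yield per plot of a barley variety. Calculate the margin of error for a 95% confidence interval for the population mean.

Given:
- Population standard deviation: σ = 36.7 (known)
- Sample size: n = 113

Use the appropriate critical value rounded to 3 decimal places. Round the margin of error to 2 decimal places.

The population standard deviation σ is known, so use the z-interval margin of error formula.

For 95% confidence, z* = 1.96 (from standard normal table)

Margin of error formula for z-interval: E = z* × σ/√n

E = 1.96 × 36.7/√113
  = 1.96 × 3.452446
  = 6.7668

Rounded to 2 decimal places:

6.77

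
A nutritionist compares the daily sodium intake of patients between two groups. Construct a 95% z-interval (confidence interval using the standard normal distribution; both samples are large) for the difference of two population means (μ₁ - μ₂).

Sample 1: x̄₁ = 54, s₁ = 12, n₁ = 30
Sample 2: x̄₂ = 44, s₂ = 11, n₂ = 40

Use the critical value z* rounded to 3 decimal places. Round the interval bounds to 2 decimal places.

Both samples are large (n₁ = 30 ≥ 30, n₂ = 40 ≥ 30), so a z-interval for the difference of means applies.

Point estimate: x̄₁ - x̄₂ = 54 - 44 = 10

Standard error: SE = √(s₁²/n₁ + s₂²/n₂)
= √(12²/30 + 11²/40)
= √(4.800000 + 3.025000)
= 2.797320

For 95% confidence, z* = 1.96 (from standard normal table)
Margin of error: E = z* × SE = 1.96 × 2.797320 = 5.4827

Z-interval: (x̄₁ - x̄₂) ± E = 10 ± 5.4827 = (4.5173, 15.4827)

Rounded to 2 decimal places:

(4.52, 15.48)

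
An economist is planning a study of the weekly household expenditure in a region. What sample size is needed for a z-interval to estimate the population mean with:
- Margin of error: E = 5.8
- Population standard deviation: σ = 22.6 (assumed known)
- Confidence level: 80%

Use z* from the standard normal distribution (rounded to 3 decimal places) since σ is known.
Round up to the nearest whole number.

Using z* since population σ is known (z-interval formula).

For 80% confidence, z* = 1.282 (from standard normal table)

Sample size formula for z-interval: n = (z*σ/E)²

n = (1.282 × 22.6 / 5.8)²
  = (4.995379)²
  = 24.9538

Round up to the nearest whole number: n = 25

25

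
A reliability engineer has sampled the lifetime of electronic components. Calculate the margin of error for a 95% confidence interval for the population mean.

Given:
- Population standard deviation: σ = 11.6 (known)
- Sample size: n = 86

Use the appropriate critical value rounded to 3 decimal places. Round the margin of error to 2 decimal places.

The population standard deviation σ is known, so use the z-interval margin of error formula.

For 95% confidence, z* = 1.96 (from standard normal table)

Margin of error formula for z-interval: E = z* × σ/√n

E = 1.96 × 11.6/√86
  = 1.96 × 1.250860
  = 2.4517

Rounded to 2 decimal places:

2.45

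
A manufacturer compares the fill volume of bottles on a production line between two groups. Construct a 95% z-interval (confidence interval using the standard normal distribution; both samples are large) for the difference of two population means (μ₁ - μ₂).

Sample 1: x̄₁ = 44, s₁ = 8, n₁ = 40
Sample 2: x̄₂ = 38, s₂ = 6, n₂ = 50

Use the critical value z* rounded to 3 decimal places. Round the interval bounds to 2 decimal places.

Both samples are large (n₁ = 40 ≥ 30, n₂ = 50 ≥ 30), so a z-interval for the difference of means applies.

Point estimate: x̄₁ - x̄₂ = 44 - 38 = 6

Standard error: SE = √(s₁²/n₁ + s₂²/n₂)
= √(8²/40 + 6²/50)
= √(1.600000 + 0.720000)
= 1.523155

For 95% confidence, z* = 1.96 (from standard normal table)
Margin of error: E = z* × SE = 1.96 × 1.523155 = 2.9854

Z-interval: (x̄₁ - x̄₂) ± E = 6 ± 2.9854 = (3.0146, 8.9854)

Rounded to 2 decimal places:

(3.01, 8.99)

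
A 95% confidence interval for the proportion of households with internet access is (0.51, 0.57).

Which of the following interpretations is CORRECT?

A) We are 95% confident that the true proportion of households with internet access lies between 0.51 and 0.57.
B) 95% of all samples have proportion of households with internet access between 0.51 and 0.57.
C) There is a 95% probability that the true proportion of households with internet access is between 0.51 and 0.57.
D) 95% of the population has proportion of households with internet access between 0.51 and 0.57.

A confidence interval represents our confidence in the procedure, not a probability statement about the parameter.

Key concept: If we repeated this sampling process many times and computed a 95% CI each time, about 95% of those intervals would contain the true population parameter.

For this specific interval (0.51, 0.57):
- Midpoint (point estimate): 0.54
- Margin of error: 0.03

The correct interpretation is the one stating confidence that the true parameter lies in the interval — option A.

A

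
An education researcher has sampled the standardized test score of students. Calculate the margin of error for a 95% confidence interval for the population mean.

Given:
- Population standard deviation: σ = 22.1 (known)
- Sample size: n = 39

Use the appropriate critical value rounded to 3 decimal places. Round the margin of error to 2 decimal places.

The population standard deviation σ is known, so use the z-interval margin of error formula.

For 95% confidence, z* = 1.96 (from standard normal table)

Margin of error formula for z-interval: E = z* × σ/√n

E = 1.96 × 22.1/√39
  = 1.96 × 3.538832
  = 6.9361

Rounded to 2 decimal places:

6.94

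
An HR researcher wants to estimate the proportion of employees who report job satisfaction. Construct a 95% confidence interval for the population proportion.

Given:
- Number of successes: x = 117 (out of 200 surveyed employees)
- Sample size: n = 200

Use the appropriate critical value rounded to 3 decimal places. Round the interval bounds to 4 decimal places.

Sample proportion: p̂ = 117/200 = 0.585000

Check conditions for normal approximation:
  np̂ = 117 ≥ 10 ✓
  n(1-p̂) = 83 ≥ 10 ✓

The sample is large enough, so use a z-interval (normal approximation) for the proportion.

For 95% confidence, z* = 1.96 (from standard normal table)

Standard error: SE = √(p̂(1-p̂)/n) = √(0.585000×0.415000/200) = 0.03484071

Margin of error: E = z* × SE = 1.96 × 0.03484071 = 0.068288

Z-interval: p̂ ± E = 0.585000 ± 0.068288 = (0.516712, 0.653288)

Rounded to 4 decimal places:

(0.5167, 0.6533)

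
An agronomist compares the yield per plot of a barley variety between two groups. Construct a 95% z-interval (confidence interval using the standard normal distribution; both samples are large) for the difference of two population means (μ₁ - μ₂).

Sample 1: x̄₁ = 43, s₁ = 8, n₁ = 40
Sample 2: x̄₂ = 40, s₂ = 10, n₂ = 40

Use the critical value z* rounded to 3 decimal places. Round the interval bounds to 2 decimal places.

Both samples are large (n₁ = 40 ≥ 30, n₂ = 40 ≥ 30), so a z-interval for the difference of means applies.

Point estimate: x̄₁ - x̄₂ = 43 - 40 = 3

Standard error: SE = √(s₁²/n₁ + s₂²/n₂)
= √(8²/40 + 10²/40)
= √(1.600000 + 2.500000)
= 2.024846

For 95% confidence, z* = 1.96 (from standard normal table)
Margin of error: E = z* × SE = 1.96 × 2.024846 = 3.9687

Z-interval: (x̄₁ - x̄₂) ± E = 3 ± 3.9687 = (-0.9687, 6.9687)

Rounded to 2 decimal places:

(-0.97, 6.97)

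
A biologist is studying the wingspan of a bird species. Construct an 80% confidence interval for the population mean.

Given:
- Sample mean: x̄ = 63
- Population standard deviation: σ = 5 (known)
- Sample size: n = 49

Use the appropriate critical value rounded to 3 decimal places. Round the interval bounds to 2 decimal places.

The population standard deviation σ is known, so use a z-interval (standard normal critical value).

For 80% confidence, z* = 1.282 (from standard normal table)

Standard error: SE = σ/√n = 5/√49 = 0.714286

Margin of error: E = z* × SE = 1.282 × 0.714286 = 0.9157

Z-interval: x̄ ± E = 63 ± 0.9157 = (62.0843, 63.9157)

Rounded to 2 decimal places:

(62.08, 63.92)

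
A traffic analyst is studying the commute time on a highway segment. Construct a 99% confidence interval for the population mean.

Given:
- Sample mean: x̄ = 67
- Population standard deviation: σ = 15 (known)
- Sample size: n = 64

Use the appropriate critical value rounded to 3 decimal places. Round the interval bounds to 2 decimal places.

The population standard deviation σ is known, so use a z-interval (standard normal critical value).

For 99% confidence, z* = 2.576 (from standard normal table)

Standard error: SE = σ/√n = 15/√64 = 1.875000

Margin of error: E = z* × SE = 2.576 × 1.875000 = 4.8300

Z-interval: x̄ ± E = 67 ± 4.8300 = (62.1700, 71.8300)

Rounded to 2 decimal places:

(62.17, 71.83)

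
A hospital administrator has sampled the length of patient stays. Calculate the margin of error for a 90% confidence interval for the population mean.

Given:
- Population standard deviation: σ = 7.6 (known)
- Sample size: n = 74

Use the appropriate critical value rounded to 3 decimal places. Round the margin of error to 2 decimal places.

The population standard deviation σ is known, so use the z-interval margin of error formula.

For 90% confidence, z* = 1.645 (from standard normal table)

Margin of error formula for z-interval: E = z* × σ/√n

E = 1.645 × 7.6/√74
  = 1.645 × 0.883482
  = 1.4533

Rounded to 2 decimal places:

1.45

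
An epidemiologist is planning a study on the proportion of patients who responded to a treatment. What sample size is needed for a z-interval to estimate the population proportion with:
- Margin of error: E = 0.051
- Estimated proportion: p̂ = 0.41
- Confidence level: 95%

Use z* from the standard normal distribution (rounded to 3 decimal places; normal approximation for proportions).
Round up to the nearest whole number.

Using z* for proportion z-interval (normal approximation).

For 95% confidence, z* = 1.96 (from standard normal table)

Sample size formula for proportion z-interval: n = z*²p̂(1-p̂)/E²

n = 1.96² × 0.41 × 0.59 / 0.051²
  = 3.8416 × 0.2419 / 0.002601
  = 357.2791

Round up to the nearest whole number: n = 358

358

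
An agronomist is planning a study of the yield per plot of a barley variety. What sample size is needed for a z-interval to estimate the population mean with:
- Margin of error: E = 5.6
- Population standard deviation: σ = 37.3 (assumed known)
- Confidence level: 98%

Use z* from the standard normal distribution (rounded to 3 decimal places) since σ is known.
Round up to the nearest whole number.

Using z* since population σ is known (z-interval formula).

For 98% confidence, z* = 2.326 (from standard normal table)

Sample size formula for z-interval: n = (z*σ/E)²

n = (2.326 × 37.3 / 5.6)²
  = (15.492821)²
  = 240.0275

Round up to the nearest whole number: n = 241

241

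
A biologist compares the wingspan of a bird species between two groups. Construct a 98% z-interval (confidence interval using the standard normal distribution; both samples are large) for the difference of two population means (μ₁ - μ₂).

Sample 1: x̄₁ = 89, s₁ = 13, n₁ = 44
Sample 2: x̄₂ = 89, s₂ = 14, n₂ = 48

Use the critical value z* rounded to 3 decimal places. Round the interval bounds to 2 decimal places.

Both samples are large (n₁ = 44 ≥ 30, n₂ = 48 ≥ 30), so a z-interval for the difference of means applies.

Point estimate: x̄₁ - x̄₂ = 89 - 89 = 0

Standard error: SE = √(s₁²/n₁ + s₂²/n₂)
= √(13²/44 + 14²/48)
= √(3.840909 + 4.083333)
= 2.815003

For 98% confidence, z* = 2.326 (from standard normal table)
Margin of error: E = z* × SE = 2.326 × 2.815003 = 6.5477

Z-interval: (x̄₁ - x̄₂) ± E = 0 ± 6.5477 = (-6.5477, 6.5477)

Rounded to 2 decimal places:

(-6.55, 6.55)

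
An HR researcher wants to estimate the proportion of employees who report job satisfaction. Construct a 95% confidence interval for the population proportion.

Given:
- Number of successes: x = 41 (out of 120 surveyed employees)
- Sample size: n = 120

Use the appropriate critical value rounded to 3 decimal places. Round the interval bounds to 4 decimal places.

Sample proportion: p̂ = 41/120 = 0.341667

Check conditions for normal approximation:
  np̂ = 41 ≥ 10 ✓
  n(1-p̂) = 79 ≥ 10 ✓

The sample is large enough, so use a z-interval (normal approximation) for the proportion.

For 95% confidence, z* = 1.96 (from standard normal table)

Standard error: SE = √(p̂(1-p̂)/n) = √(0.341667×0.658333/120) = 0.04329459

Margin of error: E = z* × SE = 1.96 × 0.04329459 = 0.084857

Z-interval: p̂ ± E = 0.341667 ± 0.084857 = (0.256809, 0.426524)

Rounded to 4 decimal places:

(0.2568, 0.4265)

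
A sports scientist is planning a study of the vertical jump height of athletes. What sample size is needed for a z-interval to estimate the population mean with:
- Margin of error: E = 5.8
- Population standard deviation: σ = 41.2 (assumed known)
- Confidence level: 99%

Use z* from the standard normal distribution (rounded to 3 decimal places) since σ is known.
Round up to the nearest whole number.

Using z* since population σ is known (z-interval formula).

For 99% confidence, z* = 2.576 (from standard normal table)

Sample size formula for z-interval: n = (z*σ/E)²

n = (2.576 × 41.2 / 5.8)²
  = (18.298483)²
  = 334.8345

Round up to the nearest whole number: n = 335

335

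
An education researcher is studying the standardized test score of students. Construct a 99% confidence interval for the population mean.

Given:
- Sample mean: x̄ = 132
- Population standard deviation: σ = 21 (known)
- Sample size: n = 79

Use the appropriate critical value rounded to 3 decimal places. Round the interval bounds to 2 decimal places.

The population standard deviation σ is known, so use a z-interval (standard normal critical value).

For 99% confidence, z* = 2.576 (from standard normal table)

Standard error: SE = σ/√n = 21/√79 = 2.362685

Margin of error: E = z* × SE = 2.576 × 2.362685 = 6.0863

Z-interval: x̄ ± E = 132 ± 6.0863 = (125.9137, 138.0863)

Rounded to 2 decimal places:

(125.91, 138.09)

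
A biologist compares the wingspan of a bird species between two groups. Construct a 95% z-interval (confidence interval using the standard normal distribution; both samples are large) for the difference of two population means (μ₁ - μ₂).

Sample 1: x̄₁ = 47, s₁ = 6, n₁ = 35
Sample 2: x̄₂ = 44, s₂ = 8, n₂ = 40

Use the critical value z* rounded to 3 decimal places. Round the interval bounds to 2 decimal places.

Both samples are large (n₁ = 35 ≥ 30, n₂ = 40 ≥ 30), so a z-interval for the difference of means applies.

Point estimate: x̄₁ - x̄₂ = 47 - 44 = 3

Standard error: SE = √(s₁²/n₁ + s₂²/n₂)
= √(6²/35 + 8²/40)
= √(1.028571 + 1.600000)
= 1.621287

For 95% confidence, z* = 1.96 (from standard normal table)
Margin of error: E = z* × SE = 1.96 × 1.621287 = 3.1777

Z-interval: (x̄₁ - x̄₂) ± E = 3 ± 3.1777 = (-0.1777, 6.1777)

Rounded to 2 decimal places:

(-0.18, 6.18)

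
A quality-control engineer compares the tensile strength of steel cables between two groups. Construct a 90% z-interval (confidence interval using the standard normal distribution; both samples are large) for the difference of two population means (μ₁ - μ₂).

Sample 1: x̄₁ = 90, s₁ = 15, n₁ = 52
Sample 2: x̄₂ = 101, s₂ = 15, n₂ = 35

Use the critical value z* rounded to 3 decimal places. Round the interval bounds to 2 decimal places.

Both samples are large (n₁ = 52 ≥ 30, n₂ = 35 ≥ 30), so a z-interval for the difference of means applies.

Point estimate: x̄₁ - x̄₂ = 90 - 101 = -11

Standard error: SE = √(s₁²/n₁ + s₂²/n₂)
= √(15²/52 + 15²/35)
= √(4.326923 + 6.428571)
= 3.279557

For 90% confidence, z* = 1.645 (from standard normal table)
Margin of error: E = z* × SE = 1.645 × 3.279557 = 5.3949

Z-interval: (x̄₁ - x̄₂) ± E = -11 ± 5.3949 = (-16.3949, -5.6051)

Rounded to 2 decimal places:

(-16.39, -5.61)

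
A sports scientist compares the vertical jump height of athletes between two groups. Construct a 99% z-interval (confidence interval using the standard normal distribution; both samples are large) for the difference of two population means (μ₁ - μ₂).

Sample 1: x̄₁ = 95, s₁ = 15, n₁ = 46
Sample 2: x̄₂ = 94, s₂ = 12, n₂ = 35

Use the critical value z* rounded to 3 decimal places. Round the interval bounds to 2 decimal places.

Both samples are large (n₁ = 46 ≥ 30, n₂ = 35 ≥ 30), so a z-interval for the difference of means applies.

Point estimate: x̄₁ - x̄₂ = 95 - 94 = 1

Standard error: SE = √(s₁²/n₁ + s₂²/n₂)
= √(15²/46 + 12²/35)
= √(4.891304 + 4.114286)
= 3.000932

For 99% confidence, z* = 2.576 (from standard normal table)
Margin of error: E = z* × SE = 2.576 × 3.000932 = 7.7304

Z-interval: (x̄₁ - x̄₂) ± E = 1 ± 7.7304 = (-6.7304, 8.7304)

Rounded to 2 decimal places:

(-6.73, 8.73)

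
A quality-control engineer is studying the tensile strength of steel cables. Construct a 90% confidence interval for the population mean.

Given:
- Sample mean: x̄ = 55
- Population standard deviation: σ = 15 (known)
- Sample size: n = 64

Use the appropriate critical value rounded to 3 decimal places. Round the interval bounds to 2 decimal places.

The population standard deviation σ is known, so use a z-interval (standard normal critical value).

For 90% confidence, z* = 1.645 (from standard normal table)

Standard error: SE = σ/√n = 15/√64 = 1.875000

Margin of error: E = z* × SE = 1.645 × 1.875000 = 3.0844

Z-interval: x̄ ± E = 55 ± 3.0844 = (51.9156, 58.0844)

Rounded to 2 decimal places:

(51.92, 58.08)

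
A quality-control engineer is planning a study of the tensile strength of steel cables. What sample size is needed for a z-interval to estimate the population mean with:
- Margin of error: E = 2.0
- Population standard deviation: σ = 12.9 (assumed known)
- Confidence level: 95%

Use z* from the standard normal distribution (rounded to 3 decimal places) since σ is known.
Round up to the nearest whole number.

Using z* since population σ is known (z-interval formula).

For 95% confidence, z* = 1.96 (from standard normal table)

Sample size formula for z-interval: n = (z*σ/E)²

n = (1.96 × 12.9 / 2.0)²
  = (12.642000)²
  = 159.8202

Round up to the nearest whole number: n = 160

160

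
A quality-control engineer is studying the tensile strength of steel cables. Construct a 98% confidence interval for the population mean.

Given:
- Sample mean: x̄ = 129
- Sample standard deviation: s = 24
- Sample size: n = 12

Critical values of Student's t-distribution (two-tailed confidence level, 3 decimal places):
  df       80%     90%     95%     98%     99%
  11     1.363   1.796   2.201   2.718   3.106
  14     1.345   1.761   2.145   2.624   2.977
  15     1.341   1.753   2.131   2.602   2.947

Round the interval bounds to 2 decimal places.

The population standard deviation σ is unknown (only the sample standard deviation s is given), so use a t-interval with df = n - 1 = 12 - 1 = 11.

For 98% confidence with df = 11, t* = 2.718 (from t-table)

Standard error: SE = s/√n = 24/√12 = 6.928203

Margin of error: E = t* × SE = 2.718 × 6.928203 = 18.8309

T-interval: x̄ ± E = 129 ± 18.8309 = (110.1691, 147.8309)

Rounded to 2 decimal places:

(110.17, 147.83)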